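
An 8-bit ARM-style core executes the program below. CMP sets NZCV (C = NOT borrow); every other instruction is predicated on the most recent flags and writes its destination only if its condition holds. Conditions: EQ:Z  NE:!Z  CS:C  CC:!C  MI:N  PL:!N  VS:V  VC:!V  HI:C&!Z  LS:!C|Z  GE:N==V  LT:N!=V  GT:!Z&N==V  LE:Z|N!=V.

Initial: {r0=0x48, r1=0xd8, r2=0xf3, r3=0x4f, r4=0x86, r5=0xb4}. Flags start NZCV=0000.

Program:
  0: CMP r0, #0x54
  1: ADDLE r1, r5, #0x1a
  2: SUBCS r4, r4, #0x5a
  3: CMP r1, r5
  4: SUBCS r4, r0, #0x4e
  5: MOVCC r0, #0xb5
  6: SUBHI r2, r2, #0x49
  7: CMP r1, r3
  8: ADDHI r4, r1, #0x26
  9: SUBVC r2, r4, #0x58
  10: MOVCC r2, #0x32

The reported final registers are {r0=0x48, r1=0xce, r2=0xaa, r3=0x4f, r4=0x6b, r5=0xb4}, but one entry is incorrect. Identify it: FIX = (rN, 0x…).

[0] flags=1000 → (cmp)
[1] flags=1000 LE?T → r1=0xce
[2] flags=1000 CS?F → skip
[3] flags=0010 → (cmp)
[4] flags=0010 CS?T → r4=0xfa
[5] flags=0010 CC?F → skip
[6] flags=0010 HI?T → r2=0xaa
[7] flags=0011 → (cmp)
[8] flags=0011 HI?T → r4=0xf4
[9] flags=0011 VC?F → skip
[10] flags=0011 CC?F → skip

FIX = (r4, 0xf4)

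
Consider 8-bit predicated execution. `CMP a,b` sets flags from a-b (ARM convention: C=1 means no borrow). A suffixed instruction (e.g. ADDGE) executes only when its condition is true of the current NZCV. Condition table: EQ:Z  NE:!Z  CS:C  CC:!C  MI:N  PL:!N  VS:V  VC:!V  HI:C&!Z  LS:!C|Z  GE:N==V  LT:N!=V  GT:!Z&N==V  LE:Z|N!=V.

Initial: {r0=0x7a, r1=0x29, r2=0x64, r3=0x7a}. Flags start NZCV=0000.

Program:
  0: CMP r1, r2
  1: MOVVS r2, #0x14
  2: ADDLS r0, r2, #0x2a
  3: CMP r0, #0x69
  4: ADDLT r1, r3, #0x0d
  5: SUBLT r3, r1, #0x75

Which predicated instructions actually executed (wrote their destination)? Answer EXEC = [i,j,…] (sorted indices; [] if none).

[0] flags=1000 → (cmp)
[1] flags=1000 VS?F → skip
[2] flags=1000 LS?T → r0=0x8e
[3] flags=0011 → (cmp)
[4] flags=0011 LT?T → r1=0x87
[5] flags=0011 LT?T → r3=0x12

EXEC = [2,4,5]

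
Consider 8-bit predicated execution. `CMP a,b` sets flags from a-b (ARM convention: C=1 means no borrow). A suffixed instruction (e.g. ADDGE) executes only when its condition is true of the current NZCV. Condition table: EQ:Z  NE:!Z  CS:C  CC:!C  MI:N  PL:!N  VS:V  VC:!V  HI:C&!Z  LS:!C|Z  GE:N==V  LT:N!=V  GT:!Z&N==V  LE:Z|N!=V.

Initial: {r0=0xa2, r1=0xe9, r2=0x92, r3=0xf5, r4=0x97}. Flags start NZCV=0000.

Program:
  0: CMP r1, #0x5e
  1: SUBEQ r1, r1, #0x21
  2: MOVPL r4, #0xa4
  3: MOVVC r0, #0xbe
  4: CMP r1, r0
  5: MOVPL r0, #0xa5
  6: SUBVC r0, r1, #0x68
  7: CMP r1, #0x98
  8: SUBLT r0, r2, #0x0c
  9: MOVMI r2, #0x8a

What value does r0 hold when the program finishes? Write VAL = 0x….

0: ✓ CMP  NZCV=1010
1: · SUBEQ
2: · MOVPL
3: ✓ MOVVC  r0←0xbe
4: ✓ CMP  NZCV=0010
5: ✓ MOVPL  r0←0xa5
6: ✓ SUBVC  r0←0x81
7: ✓ CMP  NZCV=0010
8: · SUBLT
9: · MOVMI

VAL = 0x81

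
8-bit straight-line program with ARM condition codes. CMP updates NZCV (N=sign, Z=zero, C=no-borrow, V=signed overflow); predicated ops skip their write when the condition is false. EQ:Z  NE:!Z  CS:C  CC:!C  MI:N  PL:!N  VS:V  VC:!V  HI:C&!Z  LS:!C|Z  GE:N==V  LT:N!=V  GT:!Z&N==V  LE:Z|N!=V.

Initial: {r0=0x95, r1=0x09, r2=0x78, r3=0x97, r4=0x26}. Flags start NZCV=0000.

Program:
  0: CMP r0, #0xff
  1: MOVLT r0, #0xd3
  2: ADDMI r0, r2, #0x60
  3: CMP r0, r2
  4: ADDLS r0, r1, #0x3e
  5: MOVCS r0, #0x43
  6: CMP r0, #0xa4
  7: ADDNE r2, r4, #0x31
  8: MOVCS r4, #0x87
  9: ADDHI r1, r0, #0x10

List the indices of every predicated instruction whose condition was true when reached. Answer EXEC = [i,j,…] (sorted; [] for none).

[0] flags=1000 → (cmp)
[1] flags=1000 LT?T → r0=0xd3
[2] flags=1000 MI?T → r0=0xd8
[3] flags=0011 → (cmp)
[4] flags=0011 LS?F → skip
[5] flags=0011 CS?T → r0=0x43
[6] flags=1001 → (cmp)
[7] flags=1001 NE?T → r2=0x57
[8] flags=1001 CS?F → skip
[9] flags=1001 HI?F → skip

EXEC = [1,2,5,7]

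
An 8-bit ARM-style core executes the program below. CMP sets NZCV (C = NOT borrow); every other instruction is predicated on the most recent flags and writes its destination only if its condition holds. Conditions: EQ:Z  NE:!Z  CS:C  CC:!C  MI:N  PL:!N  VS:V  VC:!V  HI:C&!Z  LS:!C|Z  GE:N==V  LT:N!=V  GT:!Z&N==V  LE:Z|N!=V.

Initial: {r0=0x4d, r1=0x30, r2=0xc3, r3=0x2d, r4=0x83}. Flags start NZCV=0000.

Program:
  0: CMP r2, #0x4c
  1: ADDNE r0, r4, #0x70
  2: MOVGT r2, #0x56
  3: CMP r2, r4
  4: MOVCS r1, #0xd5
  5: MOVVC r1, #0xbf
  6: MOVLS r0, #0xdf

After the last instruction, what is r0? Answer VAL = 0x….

VAL = 0xf3

[0] flags=0011 → (cmp)
[1] flags=0011 NE?T → r0=0xf3
[2] flags=0011 GT?F → skip
[3] flags=0010 → (cmp)
[4] flags=0010 CS?T → r1=0xd5
[5] flags=0010 VC?T → r1=0xbf
[6] flags=0010 LS?F → skip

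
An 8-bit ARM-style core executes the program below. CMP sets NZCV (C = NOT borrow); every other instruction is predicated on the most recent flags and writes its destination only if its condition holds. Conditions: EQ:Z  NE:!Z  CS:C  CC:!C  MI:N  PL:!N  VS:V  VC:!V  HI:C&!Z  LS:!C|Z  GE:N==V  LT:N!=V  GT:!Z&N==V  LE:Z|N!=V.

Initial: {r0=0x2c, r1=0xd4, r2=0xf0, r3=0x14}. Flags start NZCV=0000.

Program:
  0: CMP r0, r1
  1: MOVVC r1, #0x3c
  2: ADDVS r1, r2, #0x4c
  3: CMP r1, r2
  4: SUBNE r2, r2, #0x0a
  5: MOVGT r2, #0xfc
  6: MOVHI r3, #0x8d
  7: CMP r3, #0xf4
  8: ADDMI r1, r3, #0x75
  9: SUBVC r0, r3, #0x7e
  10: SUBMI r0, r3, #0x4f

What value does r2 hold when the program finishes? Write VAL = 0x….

VAL = 0xfc

[0] flags=0000 → (cmp)
[1] flags=0000 VC?T → r1=0x3c
[2] flags=0000 VS?F → skip
[3] flags=0000 → (cmp)
[4] flags=0000 NE?T → r2=0xe6
[5] flags=0000 GT?T → r2=0xfc
[6] flags=0000 HI?F → skip
[7] flags=0000 → (cmp)
[8] flags=0000 MI?F → skip
[9] flags=0000 VC?T → r0=0x96
[10] flags=0000 MI?F → skip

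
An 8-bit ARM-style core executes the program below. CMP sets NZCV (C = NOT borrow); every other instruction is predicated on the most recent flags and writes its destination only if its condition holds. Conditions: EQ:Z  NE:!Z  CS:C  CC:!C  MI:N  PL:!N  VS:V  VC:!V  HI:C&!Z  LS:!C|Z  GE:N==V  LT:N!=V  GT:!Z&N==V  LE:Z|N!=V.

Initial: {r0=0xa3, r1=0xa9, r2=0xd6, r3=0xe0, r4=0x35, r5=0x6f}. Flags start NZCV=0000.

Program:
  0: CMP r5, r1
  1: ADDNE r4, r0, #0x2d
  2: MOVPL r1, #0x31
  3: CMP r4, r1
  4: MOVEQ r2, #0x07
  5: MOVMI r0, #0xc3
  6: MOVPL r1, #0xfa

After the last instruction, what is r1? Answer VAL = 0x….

VAL = 0xfa

0: ✓ CMP  NZCV=1001
1: ✓ ADDNE  r4←0xd0
2: · MOVPL
3: ✓ CMP  NZCV=0010
4: · MOVEQ
5: · MOVMI
6: ✓ MOVPL  r1←0xfa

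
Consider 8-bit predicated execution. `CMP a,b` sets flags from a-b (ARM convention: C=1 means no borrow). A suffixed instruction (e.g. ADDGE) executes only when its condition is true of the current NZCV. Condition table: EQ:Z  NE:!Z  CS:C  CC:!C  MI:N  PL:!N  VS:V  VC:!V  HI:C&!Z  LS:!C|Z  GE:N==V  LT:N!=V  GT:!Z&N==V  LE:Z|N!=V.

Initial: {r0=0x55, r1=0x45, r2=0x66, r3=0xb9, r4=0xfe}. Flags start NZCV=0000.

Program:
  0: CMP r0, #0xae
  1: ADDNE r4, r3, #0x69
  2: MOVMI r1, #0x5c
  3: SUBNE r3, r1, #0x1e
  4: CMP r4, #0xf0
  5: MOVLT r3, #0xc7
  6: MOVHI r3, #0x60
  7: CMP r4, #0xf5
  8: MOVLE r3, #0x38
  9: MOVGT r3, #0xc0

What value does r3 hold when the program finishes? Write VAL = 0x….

VAL = 0xc0

0: ✓ CMP  NZCV=1001
1: ✓ ADDNE  r4←0x22
2: ✓ MOVMI  r1←0x5c
3: ✓ SUBNE  r3←0x3e
4: ✓ CMP  NZCV=0000
5: · MOVLT
6: · MOVHI
7: ✓ CMP  NZCV=0000
8: · MOVLE
9: ✓ MOVGT  r3←0xc0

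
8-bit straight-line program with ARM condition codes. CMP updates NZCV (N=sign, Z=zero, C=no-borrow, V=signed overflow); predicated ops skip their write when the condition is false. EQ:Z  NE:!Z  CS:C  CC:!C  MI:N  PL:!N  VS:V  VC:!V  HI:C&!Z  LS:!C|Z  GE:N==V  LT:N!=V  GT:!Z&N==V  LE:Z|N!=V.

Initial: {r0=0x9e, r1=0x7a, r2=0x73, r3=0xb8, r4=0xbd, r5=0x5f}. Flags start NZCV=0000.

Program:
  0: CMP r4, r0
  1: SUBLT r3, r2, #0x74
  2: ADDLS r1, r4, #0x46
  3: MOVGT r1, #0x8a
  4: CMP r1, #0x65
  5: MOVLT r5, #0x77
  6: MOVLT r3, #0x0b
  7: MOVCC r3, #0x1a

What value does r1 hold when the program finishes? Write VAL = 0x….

VAL = 0x8a

0: ✓ CMP  NZCV=0010
1: · SUBLT
2: · ADDLS
3: ✓ MOVGT  r1←0x8a
4: ✓ CMP  NZCV=0011
5: ✓ MOVLT  r5←0x77
6: ✓ MOVLT  r3←0x0b
7: · MOVCC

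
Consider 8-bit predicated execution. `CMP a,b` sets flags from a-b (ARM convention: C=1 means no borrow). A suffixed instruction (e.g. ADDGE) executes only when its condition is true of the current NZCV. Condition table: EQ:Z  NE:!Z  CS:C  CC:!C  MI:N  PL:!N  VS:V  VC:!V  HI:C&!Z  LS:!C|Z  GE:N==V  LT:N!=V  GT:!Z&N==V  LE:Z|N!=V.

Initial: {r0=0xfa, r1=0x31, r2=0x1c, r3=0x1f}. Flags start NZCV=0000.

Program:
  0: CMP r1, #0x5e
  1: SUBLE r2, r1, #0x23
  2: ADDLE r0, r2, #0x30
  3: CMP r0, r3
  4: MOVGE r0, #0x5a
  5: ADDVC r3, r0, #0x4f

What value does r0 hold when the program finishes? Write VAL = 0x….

VAL = 0x5a

[0] flags=1000 → (cmp)
[1] flags=1000 LE?T → r2=0x0e
[2] flags=1000 LE?T → r0=0x3e
[3] flags=0010 → (cmp)
[4] flags=0010 GE?T → r0=0x5a
[5] flags=0010 VC?T → r3=0xa9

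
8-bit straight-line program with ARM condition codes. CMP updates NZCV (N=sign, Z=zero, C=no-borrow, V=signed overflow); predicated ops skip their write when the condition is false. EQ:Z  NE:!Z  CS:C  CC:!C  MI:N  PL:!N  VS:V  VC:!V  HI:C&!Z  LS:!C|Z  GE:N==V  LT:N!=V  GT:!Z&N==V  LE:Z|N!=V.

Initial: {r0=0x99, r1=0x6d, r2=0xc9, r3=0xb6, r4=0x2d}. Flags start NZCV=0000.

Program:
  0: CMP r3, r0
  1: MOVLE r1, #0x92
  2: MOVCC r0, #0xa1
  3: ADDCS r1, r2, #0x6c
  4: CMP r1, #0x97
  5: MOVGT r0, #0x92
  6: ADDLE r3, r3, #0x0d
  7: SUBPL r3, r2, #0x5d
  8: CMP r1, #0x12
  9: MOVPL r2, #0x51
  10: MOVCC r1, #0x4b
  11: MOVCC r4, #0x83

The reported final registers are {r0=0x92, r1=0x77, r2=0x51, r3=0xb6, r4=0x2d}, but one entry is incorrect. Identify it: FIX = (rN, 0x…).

FIX = (r1, 0x35)

[0] flags=0010 → (cmp)
[1] flags=0010 LE?F → skip
[2] flags=0010 CC?F → skip
[3] flags=0010 CS?T → r1=0x35
[4] flags=1001 → (cmp)
[5] flags=1001 GT?T → r0=0x92
[6] flags=1001 LE?F → skip
[7] flags=1001 PL?F → skip
[8] flags=0010 → (cmp)
[9] flags=0010 PL?T → r2=0x51
[10] flags=0010 CC?F → skip
[11] flags=0010 CC?F → skip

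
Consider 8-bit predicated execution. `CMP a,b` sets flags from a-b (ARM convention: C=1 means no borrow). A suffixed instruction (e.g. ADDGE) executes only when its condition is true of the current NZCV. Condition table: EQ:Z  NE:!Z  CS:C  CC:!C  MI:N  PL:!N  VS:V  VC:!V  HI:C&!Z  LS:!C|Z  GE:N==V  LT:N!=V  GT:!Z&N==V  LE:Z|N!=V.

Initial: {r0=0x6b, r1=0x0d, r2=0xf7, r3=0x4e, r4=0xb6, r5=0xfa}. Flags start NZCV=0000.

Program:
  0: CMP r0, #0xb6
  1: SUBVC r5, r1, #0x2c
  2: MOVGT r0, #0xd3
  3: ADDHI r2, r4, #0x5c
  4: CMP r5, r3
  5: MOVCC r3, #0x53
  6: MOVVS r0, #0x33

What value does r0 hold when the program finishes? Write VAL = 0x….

[0] flags=1001 → (cmp)
[1] flags=1001 VC?F → skip
[2] flags=1001 GT?T → r0=0xd3
[3] flags=1001 HI?F → skip
[4] flags=1010 → (cmp)
[5] flags=1010 CC?F → skip
[6] flags=1010 VS?F → skip

VAL = 0xd3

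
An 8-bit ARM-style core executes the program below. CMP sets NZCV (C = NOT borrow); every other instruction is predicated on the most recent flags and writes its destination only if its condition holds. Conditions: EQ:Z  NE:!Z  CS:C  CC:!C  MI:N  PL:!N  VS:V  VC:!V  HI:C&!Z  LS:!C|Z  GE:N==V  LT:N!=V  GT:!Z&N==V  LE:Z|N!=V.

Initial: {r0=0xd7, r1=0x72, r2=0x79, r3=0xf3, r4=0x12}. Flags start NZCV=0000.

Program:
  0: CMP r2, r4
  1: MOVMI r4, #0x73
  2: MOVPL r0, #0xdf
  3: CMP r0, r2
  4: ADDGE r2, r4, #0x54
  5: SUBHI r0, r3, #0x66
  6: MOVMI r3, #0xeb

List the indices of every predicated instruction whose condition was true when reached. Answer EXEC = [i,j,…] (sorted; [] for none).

0: ✓ CMP  NZCV=0010
1: · MOVMI
2: ✓ MOVPL  r0←0xdf
3: ✓ CMP  NZCV=0011
4: · ADDGE
5: ✓ SUBHI  r0←0x8d
6: · MOVMI

EXEC = [2,5]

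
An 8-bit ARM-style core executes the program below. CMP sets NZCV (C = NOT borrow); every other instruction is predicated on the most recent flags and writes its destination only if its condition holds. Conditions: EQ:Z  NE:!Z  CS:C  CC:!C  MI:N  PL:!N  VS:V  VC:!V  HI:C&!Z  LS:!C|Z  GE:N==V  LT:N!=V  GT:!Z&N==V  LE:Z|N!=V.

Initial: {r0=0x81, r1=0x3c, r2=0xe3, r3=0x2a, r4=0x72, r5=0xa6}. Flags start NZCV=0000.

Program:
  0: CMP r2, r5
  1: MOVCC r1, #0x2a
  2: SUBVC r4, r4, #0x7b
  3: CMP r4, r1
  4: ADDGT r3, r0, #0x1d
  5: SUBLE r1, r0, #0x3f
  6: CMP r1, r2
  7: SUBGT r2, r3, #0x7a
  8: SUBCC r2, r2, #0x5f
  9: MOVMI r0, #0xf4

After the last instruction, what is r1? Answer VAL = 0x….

VAL = 0x42

[0] flags=0010 → (cmp)
[1] flags=0010 CC?F → skip
[2] flags=0010 VC?T → r4=0xf7
[3] flags=1010 → (cmp)
[4] flags=1010 GT?F → skip
[5] flags=1010 LE?T → r1=0x42
[6] flags=0000 → (cmp)
[7] flags=0000 GT?T → r2=0xb0
[8] flags=0000 CC?T → r2=0x51
[9] flags=0000 MI?F → skip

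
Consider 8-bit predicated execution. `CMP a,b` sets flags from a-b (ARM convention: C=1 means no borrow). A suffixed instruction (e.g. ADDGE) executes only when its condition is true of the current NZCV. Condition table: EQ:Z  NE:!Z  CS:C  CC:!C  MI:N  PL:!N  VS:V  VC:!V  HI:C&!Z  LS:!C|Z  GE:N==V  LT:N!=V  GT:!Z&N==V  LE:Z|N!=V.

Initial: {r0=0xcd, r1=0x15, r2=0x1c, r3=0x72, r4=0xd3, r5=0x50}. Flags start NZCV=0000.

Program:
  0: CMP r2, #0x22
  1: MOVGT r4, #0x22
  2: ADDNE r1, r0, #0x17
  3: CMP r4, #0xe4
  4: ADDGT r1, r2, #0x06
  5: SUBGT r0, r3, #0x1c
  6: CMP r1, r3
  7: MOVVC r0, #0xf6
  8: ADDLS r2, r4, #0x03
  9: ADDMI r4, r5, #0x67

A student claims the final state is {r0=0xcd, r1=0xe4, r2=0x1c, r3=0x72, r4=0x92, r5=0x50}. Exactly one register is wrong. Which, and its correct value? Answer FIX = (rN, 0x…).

[0] flags=1000 → (cmp)
[1] flags=1000 GT?F → skip
[2] flags=1000 NE?T → r1=0xe4
[3] flags=1000 → (cmp)
[4] flags=1000 GT?F → skip
[5] flags=1000 GT?F → skip
[6] flags=0011 → (cmp)
[7] flags=0011 VC?F → skip
[8] flags=0011 LS?F → skip
[9] flags=0011 MI?F → skip

FIX = (r4, 0xd3)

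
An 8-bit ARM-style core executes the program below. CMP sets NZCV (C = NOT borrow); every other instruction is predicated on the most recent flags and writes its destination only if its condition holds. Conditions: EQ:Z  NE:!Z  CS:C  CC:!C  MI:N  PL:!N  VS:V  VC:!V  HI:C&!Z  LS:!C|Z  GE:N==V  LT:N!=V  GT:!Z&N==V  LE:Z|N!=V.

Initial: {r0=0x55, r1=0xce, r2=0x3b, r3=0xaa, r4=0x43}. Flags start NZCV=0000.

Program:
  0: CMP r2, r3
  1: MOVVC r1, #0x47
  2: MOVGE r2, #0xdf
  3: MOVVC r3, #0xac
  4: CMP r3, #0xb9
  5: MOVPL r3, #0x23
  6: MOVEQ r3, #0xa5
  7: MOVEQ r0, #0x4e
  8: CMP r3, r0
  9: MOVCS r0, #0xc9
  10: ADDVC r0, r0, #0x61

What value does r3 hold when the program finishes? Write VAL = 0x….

0: ✓ CMP  NZCV=1001
1: · MOVVC
2: ✓ MOVGE  r2←0xdf
3: · MOVVC
4: ✓ CMP  NZCV=1000
5: · MOVPL
6: · MOVEQ
7: · MOVEQ
8: ✓ CMP  NZCV=0011
9: ✓ MOVCS  r0←0xc9
10: · ADDVC

VAL = 0xaa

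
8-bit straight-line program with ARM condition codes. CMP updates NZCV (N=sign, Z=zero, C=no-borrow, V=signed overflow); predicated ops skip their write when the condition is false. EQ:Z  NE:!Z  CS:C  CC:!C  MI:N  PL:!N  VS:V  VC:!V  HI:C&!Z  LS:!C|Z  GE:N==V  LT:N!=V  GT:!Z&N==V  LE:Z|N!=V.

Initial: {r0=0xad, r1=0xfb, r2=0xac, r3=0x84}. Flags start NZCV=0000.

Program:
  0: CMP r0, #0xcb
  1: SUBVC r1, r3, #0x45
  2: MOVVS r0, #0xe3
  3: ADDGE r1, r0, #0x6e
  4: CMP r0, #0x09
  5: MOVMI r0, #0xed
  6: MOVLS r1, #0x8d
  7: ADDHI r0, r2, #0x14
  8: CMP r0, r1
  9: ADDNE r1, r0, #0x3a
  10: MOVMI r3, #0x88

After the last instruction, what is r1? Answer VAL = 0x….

VAL = 0xfa

0: ✓ CMP  NZCV=1000
1: ✓ SUBVC  r1←0x3f
2: · MOVVS
3: · ADDGE
4: ✓ CMP  NZCV=1010
5: ✓ MOVMI  r0←0xed
6: · MOVLS
7: ✓ ADDHI  r0←0xc0
8: ✓ CMP  NZCV=1010
9: ✓ ADDNE  r1←0xfa
10: ✓ MOVMI  r3←0x88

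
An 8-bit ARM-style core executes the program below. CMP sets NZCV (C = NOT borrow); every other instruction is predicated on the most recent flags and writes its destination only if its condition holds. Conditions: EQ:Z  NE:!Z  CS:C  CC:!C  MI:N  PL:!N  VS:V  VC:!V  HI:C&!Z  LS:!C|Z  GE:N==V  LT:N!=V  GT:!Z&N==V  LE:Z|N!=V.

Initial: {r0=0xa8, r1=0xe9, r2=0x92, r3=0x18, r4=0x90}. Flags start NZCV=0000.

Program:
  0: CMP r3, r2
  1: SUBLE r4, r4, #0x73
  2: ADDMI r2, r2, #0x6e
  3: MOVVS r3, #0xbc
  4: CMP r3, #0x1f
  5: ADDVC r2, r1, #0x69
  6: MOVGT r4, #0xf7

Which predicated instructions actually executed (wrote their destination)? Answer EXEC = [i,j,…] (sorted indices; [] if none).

EXEC = [2,3,5]

0: ✓ CMP  NZCV=1001
1: · SUBLE
2: ✓ ADDMI  r2←0x00
3: ✓ MOVVS  r3←0xbc
4: ✓ CMP  NZCV=1010
5: ✓ ADDVC  r2←0x52
6: · MOVGT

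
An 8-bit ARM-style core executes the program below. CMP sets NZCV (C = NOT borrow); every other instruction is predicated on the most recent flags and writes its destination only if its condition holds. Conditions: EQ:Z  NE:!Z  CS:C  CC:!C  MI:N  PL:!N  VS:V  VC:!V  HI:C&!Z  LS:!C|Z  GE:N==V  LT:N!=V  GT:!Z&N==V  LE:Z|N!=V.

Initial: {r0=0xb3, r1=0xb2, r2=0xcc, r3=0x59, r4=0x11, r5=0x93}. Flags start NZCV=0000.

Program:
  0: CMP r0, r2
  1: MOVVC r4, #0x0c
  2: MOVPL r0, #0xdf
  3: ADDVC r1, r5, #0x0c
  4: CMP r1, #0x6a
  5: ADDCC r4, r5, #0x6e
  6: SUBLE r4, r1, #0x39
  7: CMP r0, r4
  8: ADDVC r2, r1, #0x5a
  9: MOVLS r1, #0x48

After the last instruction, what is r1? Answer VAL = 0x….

[0] flags=1000 → (cmp)
[1] flags=1000 VC?T → r4=0x0c
[2] flags=1000 PL?F → skip
[3] flags=1000 VC?T → r1=0x9f
[4] flags=0011 → (cmp)
[5] flags=0011 CC?F → skip
[6] flags=0011 LE?T → r4=0x66
[7] flags=0011 → (cmp)
[8] flags=0011 VC?F → skip
[9] flags=0011 LS?F → skip

VAL = 0x9f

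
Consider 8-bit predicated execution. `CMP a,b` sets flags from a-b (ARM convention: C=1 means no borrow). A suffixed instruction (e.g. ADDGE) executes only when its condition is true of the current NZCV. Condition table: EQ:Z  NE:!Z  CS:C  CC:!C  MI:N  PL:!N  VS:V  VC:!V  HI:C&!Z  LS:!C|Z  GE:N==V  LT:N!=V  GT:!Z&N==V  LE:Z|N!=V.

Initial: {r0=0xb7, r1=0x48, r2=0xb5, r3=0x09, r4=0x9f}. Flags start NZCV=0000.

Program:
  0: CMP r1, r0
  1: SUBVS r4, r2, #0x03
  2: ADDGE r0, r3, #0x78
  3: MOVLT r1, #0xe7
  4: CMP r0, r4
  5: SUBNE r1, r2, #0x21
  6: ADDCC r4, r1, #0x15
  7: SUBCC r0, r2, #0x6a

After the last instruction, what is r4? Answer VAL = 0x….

0: ✓ CMP  NZCV=1001
1: ✓ SUBVS  r4←0xb2
2: ✓ ADDGE  r0←0x81
3: · MOVLT
4: ✓ CMP  NZCV=1000
5: ✓ SUBNE  r1←0x94
6: ✓ ADDCC  r4←0xa9
7: ✓ SUBCC  r0←0x4b

VAL = 0xa9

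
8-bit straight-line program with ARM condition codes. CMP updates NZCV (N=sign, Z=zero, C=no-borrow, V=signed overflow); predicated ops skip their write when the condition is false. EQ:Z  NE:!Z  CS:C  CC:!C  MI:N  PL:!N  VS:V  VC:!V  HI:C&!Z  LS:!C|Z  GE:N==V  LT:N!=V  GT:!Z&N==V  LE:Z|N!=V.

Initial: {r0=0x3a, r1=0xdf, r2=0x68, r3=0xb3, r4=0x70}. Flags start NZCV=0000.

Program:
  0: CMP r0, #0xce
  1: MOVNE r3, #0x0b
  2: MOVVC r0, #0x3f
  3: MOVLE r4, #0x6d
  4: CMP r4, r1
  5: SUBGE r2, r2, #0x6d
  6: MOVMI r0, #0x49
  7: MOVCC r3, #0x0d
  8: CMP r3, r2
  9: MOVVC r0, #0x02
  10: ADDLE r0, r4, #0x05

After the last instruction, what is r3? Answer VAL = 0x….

VAL = 0x0d

[0] flags=0000 → (cmp)
[1] flags=0000 NE?T → r3=0x0b
[2] flags=0000 VC?T → r0=0x3f
[3] flags=0000 LE?F → skip
[4] flags=1001 → (cmp)
[5] flags=1001 GE?T → r2=0xfb
[6] flags=1001 MI?T → r0=0x49
[7] flags=1001 CC?T → r3=0x0d
[8] flags=0000 → (cmp)
[9] flags=0000 VC?T → r0=0x02
[10] flags=0000 LE?F → skip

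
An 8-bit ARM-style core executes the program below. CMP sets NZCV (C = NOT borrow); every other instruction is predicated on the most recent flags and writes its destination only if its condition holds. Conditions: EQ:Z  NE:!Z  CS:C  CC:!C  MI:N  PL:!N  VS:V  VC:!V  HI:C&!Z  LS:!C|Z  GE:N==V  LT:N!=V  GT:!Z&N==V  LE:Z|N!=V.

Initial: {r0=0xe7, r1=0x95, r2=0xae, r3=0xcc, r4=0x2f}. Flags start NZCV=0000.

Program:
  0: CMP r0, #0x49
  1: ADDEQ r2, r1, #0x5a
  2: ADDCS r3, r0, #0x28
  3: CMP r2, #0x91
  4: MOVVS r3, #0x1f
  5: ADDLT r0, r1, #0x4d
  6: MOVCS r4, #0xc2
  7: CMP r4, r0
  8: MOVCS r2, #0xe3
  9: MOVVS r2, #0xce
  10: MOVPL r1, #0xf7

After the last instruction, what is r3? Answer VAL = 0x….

[0] flags=1010 → (cmp)
[1] flags=1010 EQ?F → skip
[2] flags=1010 CS?T → r3=0x0f
[3] flags=0010 → (cmp)
[4] flags=0010 VS?F → skip
[5] flags=0010 LT?F → skip
[6] flags=0010 CS?T → r4=0xc2
[7] flags=1000 → (cmp)
[8] flags=1000 CS?F → skip
[9] flags=1000 VS?F → skip
[10] flags=1000 PL?F → skip

VAL = 0x0f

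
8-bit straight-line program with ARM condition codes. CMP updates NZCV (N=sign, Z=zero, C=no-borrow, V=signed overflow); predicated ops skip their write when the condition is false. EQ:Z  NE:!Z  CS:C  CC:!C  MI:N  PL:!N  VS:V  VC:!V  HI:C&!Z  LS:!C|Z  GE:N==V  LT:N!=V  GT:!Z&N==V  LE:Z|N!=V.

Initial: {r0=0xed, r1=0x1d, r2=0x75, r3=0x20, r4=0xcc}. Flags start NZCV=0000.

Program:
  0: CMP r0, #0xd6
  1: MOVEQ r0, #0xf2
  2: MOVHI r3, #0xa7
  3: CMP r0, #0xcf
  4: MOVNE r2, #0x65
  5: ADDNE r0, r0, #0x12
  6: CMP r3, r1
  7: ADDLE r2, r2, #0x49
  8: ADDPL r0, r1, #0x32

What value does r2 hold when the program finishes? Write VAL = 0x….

[0] flags=0010 → (cmp)
[1] flags=0010 EQ?F → skip
[2] flags=0010 HI?T → r3=0xa7
[3] flags=0010 → (cmp)
[4] flags=0010 NE?T → r2=0x65
[5] flags=0010 NE?T → r0=0xff
[6] flags=1010 → (cmp)
[7] flags=1010 LE?T → r2=0xae
[8] flags=1010 PL?F → skip

VAL = 0xae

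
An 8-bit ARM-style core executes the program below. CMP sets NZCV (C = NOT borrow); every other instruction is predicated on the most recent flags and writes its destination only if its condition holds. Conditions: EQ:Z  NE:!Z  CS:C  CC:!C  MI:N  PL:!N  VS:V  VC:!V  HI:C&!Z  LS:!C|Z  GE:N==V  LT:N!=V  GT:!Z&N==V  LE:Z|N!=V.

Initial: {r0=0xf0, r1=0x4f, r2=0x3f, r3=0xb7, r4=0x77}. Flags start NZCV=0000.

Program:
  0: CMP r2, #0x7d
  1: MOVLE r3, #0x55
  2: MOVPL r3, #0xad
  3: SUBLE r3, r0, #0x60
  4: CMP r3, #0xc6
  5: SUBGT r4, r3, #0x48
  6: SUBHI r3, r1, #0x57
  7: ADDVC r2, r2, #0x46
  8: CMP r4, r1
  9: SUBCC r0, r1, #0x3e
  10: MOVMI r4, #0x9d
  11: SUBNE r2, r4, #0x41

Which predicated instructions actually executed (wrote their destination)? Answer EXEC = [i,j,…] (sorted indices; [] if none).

[0] flags=1000 → (cmp)
[1] flags=1000 LE?T → r3=0x55
[2] flags=1000 PL?F → skip
[3] flags=1000 LE?T → r3=0x90
[4] flags=1000 → (cmp)
[5] flags=1000 GT?F → skip
[6] flags=1000 HI?F → skip
[7] flags=1000 VC?T → r2=0x85
[8] flags=0010 → (cmp)
[9] flags=0010 CC?F → skip
[10] flags=0010 MI?F → skip
[11] flags=0010 NE?T → r2=0x36

EXEC = [1,3,7,11]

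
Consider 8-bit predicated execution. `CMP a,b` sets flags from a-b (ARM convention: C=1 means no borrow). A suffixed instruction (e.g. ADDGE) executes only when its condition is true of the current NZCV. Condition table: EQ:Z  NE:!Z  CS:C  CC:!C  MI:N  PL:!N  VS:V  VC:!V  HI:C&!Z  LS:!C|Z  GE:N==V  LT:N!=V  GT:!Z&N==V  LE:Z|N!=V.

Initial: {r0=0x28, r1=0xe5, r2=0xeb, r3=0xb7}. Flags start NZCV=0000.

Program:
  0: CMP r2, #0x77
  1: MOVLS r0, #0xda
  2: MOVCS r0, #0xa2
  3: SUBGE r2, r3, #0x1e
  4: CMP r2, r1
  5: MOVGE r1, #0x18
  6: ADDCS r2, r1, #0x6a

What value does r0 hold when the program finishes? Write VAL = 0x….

[0] flags=0011 → (cmp)
[1] flags=0011 LS?F → skip
[2] flags=0011 CS?T → r0=0xa2
[3] flags=0011 GE?F → skip
[4] flags=0010 → (cmp)
[5] flags=0010 GE?T → r1=0x18
[6] flags=0010 CS?T → r2=0x82

VAL = 0xa2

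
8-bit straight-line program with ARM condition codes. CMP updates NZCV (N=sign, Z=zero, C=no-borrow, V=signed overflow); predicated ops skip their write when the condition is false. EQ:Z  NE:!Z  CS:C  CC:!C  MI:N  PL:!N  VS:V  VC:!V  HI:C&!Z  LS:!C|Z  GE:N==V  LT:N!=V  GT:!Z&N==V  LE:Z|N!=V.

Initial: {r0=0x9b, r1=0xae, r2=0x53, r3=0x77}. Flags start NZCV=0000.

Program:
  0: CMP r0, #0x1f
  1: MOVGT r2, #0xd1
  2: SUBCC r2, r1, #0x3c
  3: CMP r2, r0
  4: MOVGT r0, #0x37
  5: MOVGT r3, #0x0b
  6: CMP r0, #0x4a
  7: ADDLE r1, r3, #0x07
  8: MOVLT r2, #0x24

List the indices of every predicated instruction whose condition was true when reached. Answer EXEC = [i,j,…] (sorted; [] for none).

0: ✓ CMP  NZCV=0011
1: · MOVGT
2: · SUBCC
3: ✓ CMP  NZCV=1001
4: ✓ MOVGT  r0←0x37
5: ✓ MOVGT  r3←0x0b
6: ✓ CMP  NZCV=1000
7: ✓ ADDLE  r1←0x12
8: ✓ MOVLT  r2←0x24

EXEC = [4,5,7,8]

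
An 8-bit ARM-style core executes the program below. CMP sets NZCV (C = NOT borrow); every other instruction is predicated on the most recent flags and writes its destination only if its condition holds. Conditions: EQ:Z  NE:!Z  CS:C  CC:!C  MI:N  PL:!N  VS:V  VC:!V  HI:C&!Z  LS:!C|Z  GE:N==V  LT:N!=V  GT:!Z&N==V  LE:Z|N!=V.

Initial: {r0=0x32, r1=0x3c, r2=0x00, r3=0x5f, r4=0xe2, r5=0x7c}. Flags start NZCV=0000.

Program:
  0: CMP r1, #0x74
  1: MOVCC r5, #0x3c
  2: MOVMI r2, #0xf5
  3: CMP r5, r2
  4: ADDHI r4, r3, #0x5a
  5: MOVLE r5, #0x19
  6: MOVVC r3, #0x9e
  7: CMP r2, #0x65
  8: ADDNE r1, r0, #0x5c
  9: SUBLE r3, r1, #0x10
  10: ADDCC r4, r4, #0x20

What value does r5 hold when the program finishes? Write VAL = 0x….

VAL = 0x3c

0: ✓ CMP  NZCV=1000
1: ✓ MOVCC  r5←0x3c
2: ✓ MOVMI  r2←0xf5
3: ✓ CMP  NZCV=0000
4: · ADDHI
5: · MOVLE
6: ✓ MOVVC  r3←0x9e
7: ✓ CMP  NZCV=1010
8: ✓ ADDNE  r1←0x8e
9: ✓ SUBLE  r3←0x7e
10: · ADDCC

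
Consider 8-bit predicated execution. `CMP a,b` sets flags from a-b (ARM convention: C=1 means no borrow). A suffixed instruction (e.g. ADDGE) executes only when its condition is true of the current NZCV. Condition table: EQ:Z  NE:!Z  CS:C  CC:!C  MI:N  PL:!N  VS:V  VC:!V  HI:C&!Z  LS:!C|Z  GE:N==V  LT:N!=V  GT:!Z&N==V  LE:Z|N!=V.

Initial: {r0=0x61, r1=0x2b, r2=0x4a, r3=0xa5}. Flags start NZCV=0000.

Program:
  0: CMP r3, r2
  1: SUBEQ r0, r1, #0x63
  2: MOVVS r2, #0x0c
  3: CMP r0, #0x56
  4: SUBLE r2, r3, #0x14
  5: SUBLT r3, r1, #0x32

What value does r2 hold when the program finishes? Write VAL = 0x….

VAL = 0x0c

[0] flags=0011 → (cmp)
[1] flags=0011 EQ?F → skip
[2] flags=0011 VS?T → r2=0x0c
[3] flags=0010 → (cmp)
[4] flags=0010 LE?F → skip
[5] flags=0010 LT?F → skip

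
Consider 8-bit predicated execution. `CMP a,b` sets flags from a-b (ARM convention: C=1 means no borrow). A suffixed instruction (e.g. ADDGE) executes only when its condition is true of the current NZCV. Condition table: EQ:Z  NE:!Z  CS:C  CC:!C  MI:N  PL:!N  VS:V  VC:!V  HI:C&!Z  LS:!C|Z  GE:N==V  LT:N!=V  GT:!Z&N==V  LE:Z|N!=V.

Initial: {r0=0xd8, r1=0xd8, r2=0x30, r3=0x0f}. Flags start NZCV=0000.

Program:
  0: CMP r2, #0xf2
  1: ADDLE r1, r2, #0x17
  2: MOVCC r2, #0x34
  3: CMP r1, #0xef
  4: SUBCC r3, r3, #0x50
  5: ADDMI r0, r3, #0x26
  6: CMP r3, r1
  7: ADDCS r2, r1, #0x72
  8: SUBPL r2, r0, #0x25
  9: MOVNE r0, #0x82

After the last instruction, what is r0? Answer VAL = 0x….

VAL = 0x82

0: ✓ CMP  NZCV=0000
1: · ADDLE
2: ✓ MOVCC  r2←0x34
3: ✓ CMP  NZCV=1000
4: ✓ SUBCC  r3←0xbf
5: ✓ ADDMI  r0←0xe5
6: ✓ CMP  NZCV=1000
7: · ADDCS
8: · SUBPL
9: ✓ MOVNE  r0←0x82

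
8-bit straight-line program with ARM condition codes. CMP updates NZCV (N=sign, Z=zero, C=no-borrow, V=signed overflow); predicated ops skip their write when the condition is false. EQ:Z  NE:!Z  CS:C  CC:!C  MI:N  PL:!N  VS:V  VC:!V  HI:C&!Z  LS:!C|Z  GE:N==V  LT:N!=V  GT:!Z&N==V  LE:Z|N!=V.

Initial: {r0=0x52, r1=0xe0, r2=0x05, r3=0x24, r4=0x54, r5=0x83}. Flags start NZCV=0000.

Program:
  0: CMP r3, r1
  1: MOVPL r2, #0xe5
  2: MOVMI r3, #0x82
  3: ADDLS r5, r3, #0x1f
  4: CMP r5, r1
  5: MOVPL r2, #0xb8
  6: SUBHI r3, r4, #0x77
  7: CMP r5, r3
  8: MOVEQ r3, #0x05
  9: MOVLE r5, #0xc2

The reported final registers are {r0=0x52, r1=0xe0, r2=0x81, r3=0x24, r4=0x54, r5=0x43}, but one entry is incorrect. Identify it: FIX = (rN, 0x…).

0: ✓ CMP  NZCV=0000
1: ✓ MOVPL  r2←0xe5
2: · MOVMI
3: ✓ ADDLS  r5←0x43
4: ✓ CMP  NZCV=0000
5: ✓ MOVPL  r2←0xb8
6: · SUBHI
7: ✓ CMP  NZCV=0010
8: · MOVEQ
9: · MOVLE

FIX = (r2, 0xb8)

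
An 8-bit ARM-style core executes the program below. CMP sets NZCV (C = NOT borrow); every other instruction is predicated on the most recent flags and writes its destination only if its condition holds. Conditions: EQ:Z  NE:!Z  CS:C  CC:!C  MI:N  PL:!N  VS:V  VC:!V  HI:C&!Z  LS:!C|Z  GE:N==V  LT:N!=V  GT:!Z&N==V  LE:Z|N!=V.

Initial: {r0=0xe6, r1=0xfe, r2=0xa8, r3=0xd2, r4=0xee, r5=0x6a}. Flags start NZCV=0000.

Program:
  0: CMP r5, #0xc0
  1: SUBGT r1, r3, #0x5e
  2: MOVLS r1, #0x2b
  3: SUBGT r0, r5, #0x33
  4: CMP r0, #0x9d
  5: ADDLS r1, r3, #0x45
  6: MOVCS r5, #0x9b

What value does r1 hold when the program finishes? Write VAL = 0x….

VAL = 0x17

0: ✓ CMP  NZCV=1001
1: ✓ SUBGT  r1←0x74
2: ✓ MOVLS  r1←0x2b
3: ✓ SUBGT  r0←0x37
4: ✓ CMP  NZCV=1001
5: ✓ ADDLS  r1←0x17
6: · MOVCS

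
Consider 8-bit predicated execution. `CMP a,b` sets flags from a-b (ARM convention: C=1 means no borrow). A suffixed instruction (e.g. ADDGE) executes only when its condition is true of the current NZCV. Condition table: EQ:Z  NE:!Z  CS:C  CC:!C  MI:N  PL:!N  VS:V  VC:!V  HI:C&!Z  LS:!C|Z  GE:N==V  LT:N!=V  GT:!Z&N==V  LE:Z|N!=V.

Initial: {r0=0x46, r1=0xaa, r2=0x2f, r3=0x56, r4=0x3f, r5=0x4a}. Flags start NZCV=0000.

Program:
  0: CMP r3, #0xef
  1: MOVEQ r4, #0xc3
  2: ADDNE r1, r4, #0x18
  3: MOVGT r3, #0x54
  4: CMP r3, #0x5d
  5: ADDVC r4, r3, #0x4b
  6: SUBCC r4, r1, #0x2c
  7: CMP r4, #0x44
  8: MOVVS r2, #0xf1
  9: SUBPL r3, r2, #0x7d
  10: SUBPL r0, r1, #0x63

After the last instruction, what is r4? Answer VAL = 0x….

[0] flags=0000 → (cmp)
[1] flags=0000 EQ?F → skip
[2] flags=0000 NE?T → r1=0x57
[3] flags=0000 GT?T → r3=0x54
[4] flags=1000 → (cmp)
[5] flags=1000 VC?T → r4=0x9f
[6] flags=1000 CC?T → r4=0x2b
[7] flags=1000 → (cmp)
[8] flags=1000 VS?F → skip
[9] flags=1000 PL?F → skip
[10] flags=1000 PL?F → skip

VAL = 0x2b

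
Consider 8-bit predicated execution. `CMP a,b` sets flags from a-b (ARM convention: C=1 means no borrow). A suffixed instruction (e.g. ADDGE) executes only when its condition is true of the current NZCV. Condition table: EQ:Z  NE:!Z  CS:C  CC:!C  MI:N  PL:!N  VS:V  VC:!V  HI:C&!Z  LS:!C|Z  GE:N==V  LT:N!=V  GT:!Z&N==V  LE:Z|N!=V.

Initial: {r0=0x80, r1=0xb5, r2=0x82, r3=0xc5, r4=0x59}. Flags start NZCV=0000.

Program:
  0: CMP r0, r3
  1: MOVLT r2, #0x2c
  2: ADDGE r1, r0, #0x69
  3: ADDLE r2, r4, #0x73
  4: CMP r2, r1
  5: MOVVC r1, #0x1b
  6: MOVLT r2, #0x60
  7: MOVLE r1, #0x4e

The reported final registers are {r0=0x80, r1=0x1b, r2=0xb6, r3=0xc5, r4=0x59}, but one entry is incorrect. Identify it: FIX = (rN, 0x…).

[0] flags=1000 → (cmp)
[1] flags=1000 LT?T → r2=0x2c
[2] flags=1000 GE?F → skip
[3] flags=1000 LE?T → r2=0xcc
[4] flags=0010 → (cmp)
[5] flags=0010 VC?T → r1=0x1b
[6] flags=0010 LT?F → skip
[7] flags=0010 LE?F → skip

FIX = (r2, 0xcc)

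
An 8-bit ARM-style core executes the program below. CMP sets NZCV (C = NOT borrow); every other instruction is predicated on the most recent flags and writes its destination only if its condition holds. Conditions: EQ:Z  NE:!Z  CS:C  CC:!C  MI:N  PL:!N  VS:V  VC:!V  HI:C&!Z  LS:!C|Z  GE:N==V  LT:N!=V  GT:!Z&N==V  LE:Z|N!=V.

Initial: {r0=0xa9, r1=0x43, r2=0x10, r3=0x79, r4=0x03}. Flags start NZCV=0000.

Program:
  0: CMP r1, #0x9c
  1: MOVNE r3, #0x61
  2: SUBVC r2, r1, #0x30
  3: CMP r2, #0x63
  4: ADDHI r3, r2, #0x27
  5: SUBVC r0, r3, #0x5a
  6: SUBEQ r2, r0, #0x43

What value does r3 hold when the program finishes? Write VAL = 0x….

VAL = 0x61

0: ✓ CMP  NZCV=1001
1: ✓ MOVNE  r3←0x61
2: · SUBVC
3: ✓ CMP  NZCV=1000
4: · ADDHI
5: ✓ SUBVC  r0←0x07
6: · SUBEQ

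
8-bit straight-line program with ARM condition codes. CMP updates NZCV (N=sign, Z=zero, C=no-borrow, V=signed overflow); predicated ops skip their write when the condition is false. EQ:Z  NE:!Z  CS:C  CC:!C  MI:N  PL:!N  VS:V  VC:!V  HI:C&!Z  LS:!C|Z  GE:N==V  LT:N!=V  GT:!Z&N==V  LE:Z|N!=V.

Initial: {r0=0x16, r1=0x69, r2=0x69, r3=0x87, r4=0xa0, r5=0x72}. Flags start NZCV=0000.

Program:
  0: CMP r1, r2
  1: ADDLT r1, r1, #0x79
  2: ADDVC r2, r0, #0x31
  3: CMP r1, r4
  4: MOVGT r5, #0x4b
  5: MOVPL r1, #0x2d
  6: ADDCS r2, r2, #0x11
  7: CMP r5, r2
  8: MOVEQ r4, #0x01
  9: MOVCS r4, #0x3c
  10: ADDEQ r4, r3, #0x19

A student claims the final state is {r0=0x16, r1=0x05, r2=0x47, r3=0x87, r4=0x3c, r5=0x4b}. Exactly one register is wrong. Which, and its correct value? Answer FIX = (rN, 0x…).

0: ✓ CMP  NZCV=0110
1: · ADDLT
2: ✓ ADDVC  r2←0x47
3: ✓ CMP  NZCV=1001
4: ✓ MOVGT  r5←0x4b
5: · MOVPL
6: · ADDCS
7: ✓ CMP  NZCV=0010
8: · MOVEQ
9: ✓ MOVCS  r4←0x3c
10: · ADDEQ

FIX = (r1, 0x69)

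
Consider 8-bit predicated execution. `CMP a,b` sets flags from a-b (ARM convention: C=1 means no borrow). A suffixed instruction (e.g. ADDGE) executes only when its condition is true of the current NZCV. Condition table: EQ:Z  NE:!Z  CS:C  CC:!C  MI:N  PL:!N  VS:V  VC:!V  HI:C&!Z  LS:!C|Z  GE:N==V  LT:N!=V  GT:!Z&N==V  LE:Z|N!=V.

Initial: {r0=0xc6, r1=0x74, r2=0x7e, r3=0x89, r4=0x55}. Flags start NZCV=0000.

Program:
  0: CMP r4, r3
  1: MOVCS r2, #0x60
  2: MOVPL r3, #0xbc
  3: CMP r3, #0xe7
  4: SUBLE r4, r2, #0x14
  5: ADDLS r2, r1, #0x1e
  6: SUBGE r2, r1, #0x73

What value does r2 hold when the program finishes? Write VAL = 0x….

VAL = 0x92

0: ✓ CMP  NZCV=1001
1: · MOVCS
2: · MOVPL
3: ✓ CMP  NZCV=1000
4: ✓ SUBLE  r4←0x6a
5: ✓ ADDLS  r2←0x92
6: · SUBGE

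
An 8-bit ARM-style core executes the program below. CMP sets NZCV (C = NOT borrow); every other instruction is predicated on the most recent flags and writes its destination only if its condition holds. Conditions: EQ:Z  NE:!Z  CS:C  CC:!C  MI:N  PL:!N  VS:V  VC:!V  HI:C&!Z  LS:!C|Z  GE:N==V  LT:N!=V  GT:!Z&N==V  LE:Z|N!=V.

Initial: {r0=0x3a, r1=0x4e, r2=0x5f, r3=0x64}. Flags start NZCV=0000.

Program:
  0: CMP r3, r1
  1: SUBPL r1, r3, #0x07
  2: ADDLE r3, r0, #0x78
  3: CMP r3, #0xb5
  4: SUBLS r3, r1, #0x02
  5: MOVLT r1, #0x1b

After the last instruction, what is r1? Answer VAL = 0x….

0: ✓ CMP  NZCV=0010
1: ✓ SUBPL  r1←0x5d
2: · ADDLE
3: ✓ CMP  NZCV=1001
4: ✓ SUBLS  r3←0x5b
5: · MOVLT

VAL = 0x5d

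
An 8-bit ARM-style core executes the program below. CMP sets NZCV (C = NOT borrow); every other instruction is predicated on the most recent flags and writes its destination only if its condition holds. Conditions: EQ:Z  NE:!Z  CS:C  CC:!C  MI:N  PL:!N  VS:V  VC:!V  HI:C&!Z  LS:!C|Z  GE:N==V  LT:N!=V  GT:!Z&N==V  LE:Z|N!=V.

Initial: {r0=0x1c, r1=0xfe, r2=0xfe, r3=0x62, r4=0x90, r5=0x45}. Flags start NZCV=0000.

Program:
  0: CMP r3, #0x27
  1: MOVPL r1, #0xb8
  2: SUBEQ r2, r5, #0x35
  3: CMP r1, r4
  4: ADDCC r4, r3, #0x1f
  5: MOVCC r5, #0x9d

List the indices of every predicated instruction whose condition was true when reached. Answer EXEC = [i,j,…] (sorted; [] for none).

0: ✓ CMP  NZCV=0010
1: ✓ MOVPL  r1←0xb8
2: · SUBEQ
3: ✓ CMP  NZCV=0010
4: · ADDCC
5: · MOVCC

EXEC = [1]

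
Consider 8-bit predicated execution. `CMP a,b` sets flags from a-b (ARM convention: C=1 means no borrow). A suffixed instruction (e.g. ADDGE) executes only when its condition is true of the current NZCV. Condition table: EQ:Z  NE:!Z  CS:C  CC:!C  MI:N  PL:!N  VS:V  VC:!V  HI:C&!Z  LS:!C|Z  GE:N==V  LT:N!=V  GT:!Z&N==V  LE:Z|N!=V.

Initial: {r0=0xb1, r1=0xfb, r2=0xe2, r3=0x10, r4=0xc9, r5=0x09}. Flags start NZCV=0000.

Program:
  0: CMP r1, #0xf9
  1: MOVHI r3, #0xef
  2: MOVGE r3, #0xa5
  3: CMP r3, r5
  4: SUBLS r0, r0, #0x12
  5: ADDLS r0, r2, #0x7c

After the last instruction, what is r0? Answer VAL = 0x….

0: ✓ CMP  NZCV=0010
1: ✓ MOVHI  r3←0xef
2: ✓ MOVGE  r3←0xa5
3: ✓ CMP  NZCV=1010
4: · SUBLS
5: · ADDLS

VAL = 0xb1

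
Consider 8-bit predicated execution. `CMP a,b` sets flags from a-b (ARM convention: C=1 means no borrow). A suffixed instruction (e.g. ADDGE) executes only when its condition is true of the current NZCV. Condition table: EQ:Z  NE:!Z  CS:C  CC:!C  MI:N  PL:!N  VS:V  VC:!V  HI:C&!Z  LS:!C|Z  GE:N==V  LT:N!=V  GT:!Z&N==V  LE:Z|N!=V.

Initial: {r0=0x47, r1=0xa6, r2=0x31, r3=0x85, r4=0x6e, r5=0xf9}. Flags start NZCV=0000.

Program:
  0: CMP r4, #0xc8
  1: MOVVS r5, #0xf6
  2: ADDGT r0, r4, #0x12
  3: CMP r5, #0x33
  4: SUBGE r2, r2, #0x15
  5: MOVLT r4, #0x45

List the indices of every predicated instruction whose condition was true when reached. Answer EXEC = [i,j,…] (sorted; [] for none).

[0] flags=1001 → (cmp)
[1] flags=1001 VS?T → r5=0xf6
[2] flags=1001 GT?T → r0=0x80
[3] flags=1010 → (cmp)
[4] flags=1010 GE?F → skip
[5] flags=1010 LT?T → r4=0x45

EXEC = [1,2,5]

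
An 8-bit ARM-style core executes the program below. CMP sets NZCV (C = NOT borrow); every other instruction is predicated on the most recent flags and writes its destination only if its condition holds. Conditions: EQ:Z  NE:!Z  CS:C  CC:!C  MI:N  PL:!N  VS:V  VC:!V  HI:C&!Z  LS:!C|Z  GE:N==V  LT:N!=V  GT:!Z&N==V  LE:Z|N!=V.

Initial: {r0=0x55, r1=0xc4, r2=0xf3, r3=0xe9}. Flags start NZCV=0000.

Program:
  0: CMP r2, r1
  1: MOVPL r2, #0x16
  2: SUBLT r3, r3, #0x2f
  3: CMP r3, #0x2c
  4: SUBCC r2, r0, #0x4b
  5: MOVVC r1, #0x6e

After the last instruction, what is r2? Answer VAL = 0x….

0: ✓ CMP  NZCV=0010
1: ✓ MOVPL  r2←0x16
2: · SUBLT
3: ✓ CMP  NZCV=1010
4: · SUBCC
5: ✓ MOVVC  r1←0x6e

VAL = 0x16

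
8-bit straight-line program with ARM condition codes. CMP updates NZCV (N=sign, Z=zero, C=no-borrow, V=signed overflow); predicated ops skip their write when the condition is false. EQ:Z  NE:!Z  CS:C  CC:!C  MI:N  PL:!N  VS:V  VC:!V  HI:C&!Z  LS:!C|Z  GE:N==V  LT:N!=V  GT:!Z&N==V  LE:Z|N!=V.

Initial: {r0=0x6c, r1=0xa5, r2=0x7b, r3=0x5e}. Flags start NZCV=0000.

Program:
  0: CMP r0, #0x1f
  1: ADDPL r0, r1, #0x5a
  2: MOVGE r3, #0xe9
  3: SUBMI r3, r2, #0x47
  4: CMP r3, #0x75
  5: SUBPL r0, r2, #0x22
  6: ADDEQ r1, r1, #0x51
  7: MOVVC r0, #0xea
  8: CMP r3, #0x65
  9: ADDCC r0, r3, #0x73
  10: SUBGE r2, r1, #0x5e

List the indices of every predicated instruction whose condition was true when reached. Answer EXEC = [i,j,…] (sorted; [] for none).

EXEC = [1,2,5]

0: ✓ CMP  NZCV=0010
1: ✓ ADDPL  r0←0xff
2: ✓ MOVGE  r3←0xe9
3: · SUBMI
4: ✓ CMP  NZCV=0011
5: ✓ SUBPL  r0←0x59
6: · ADDEQ
7: · MOVVC
8: ✓ CMP  NZCV=1010
9: · ADDCC
10: · SUBGE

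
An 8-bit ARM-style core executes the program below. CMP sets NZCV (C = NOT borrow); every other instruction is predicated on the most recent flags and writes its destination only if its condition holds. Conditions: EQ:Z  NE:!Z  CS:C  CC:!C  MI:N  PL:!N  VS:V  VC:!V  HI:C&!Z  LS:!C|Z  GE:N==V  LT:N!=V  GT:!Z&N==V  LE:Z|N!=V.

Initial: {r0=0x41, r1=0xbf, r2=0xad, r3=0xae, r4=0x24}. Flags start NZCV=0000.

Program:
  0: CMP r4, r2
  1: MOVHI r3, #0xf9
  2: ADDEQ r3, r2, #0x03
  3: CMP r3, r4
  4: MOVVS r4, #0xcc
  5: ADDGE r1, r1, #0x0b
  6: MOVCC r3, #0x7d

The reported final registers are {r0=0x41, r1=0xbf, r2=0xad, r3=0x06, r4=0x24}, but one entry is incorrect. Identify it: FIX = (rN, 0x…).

FIX = (r3, 0xae)

[0] flags=0000 → (cmp)
[1] flags=0000 HI?F → skip
[2] flags=0000 EQ?F → skip
[3] flags=1010 → (cmp)
[4] flags=1010 VS?F → skip
[5] flags=1010 GE?F → skip
[6] flags=1010 CC?F → skip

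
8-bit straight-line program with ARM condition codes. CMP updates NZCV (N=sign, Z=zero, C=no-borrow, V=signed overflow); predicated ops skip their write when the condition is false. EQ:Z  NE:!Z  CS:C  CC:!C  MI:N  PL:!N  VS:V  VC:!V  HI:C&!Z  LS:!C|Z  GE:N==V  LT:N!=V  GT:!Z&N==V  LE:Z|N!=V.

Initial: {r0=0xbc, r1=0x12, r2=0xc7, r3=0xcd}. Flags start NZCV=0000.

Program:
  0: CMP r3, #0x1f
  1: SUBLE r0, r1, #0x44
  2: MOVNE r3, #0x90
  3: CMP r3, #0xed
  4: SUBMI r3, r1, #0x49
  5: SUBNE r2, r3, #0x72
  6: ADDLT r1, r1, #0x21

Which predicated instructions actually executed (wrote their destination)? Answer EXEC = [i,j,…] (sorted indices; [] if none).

EXEC = [1,2,4,5,6]

0: ✓ CMP  NZCV=1010
1: ✓ SUBLE  r0←0xce
2: ✓ MOVNE  r3←0x90
3: ✓ CMP  NZCV=1000
4: ✓ SUBMI  r3←0xc9
5: ✓ SUBNE  r2←0x57
6: ✓ ADDLT  r1←0x33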